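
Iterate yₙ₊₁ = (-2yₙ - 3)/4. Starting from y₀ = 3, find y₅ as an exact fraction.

y₁ = (-2·3 - 3)/4 = -9/4.
y₂ = (-2·(-9/4) - 3)/4 = 3/8.
y₃ = (-2·(3/8) - 3)/4 = -15/16.
y₄ = (-2·(-15/16) - 3)/4 = -9/32.
y₅ = (-2·(-9/32) - 3)/4 = -39/64.

-39/64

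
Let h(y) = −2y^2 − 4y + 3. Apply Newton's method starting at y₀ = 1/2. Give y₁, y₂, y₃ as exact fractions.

h'(y) = −4y − 4.
h(1/2) = 1/2, h'(1/2) = −6, so y₁ = (1/2) − (1/2)/(−6) = 7/12.
h(7/12) = −1/72, h'(7/12) = −19/3, so y₂ = (7/12) − (−1/72)/(−19/3) = 265/456.
h(265/456) = −1/103968, h'(265/456) = −721/114, so y₃ = (265/456) − (−1/103968)/(−721/114) = 382129/657552.

y₁ = 7/12, y₂ = 265/456, y₃ = 382129/657552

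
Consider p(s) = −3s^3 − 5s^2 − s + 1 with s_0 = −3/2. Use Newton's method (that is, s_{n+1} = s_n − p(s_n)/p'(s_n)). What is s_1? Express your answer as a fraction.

−32/25

p'(s) = −9s^2 − 10s − 1.
p(−3/2) = 11/8, p'(−3/2) = −25/4, so s_1 = (−3/2) − (11/8)/(−25/4) = −32/25.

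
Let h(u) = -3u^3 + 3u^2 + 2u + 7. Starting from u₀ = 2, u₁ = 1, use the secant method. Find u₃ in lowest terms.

h(2) = -1, h(1) = 9. u₂ = 1 - 9·(1 - 2)/(9 - (-1)) = 19/10.
h(1) = 9, h(19/10) = 1053/1000. u₃ = (19/10) - (1053/1000)·((19/10) - 1)/((1053/1000) - 9) = 1783/883.

1783/883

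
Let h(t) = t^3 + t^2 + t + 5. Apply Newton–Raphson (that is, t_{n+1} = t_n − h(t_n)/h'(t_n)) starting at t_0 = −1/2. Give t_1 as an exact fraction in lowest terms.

h'(t) = 3t^2 + 2t + 1.
h(−1/2) = 37/8, h'(−1/2) = 3/4, so t_1 = (−1/2) − (37/8)/(3/4) = −20/3.

−20/3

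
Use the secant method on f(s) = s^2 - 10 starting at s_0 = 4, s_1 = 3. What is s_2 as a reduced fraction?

f(4) = 6, f(3) = -1. s_2 = 3 - (-1)·(3 - 4)/((-1) - 6) = 22/7.

22/7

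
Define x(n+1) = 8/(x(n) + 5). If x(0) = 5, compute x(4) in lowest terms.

1480/1157

x(1) = 8/(5 + 5) = 4/5.
x(2) = 8/(4/5 + 5) = 40/29.
x(3) = 8/(40/29 + 5) = 232/185.
x(4) = 8/(232/185 + 5) = 1480/1157.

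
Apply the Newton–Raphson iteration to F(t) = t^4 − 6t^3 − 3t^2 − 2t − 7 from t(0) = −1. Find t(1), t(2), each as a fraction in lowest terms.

F'(t) = 4t^3 − 18t^2 − 6t − 2.
F(−1) = −1, F'(−1) = −18, so t(1) = (−1) − (−1)/(−18) = −19/18.
F(−19/18) = 6985/104976, F'(−19/18) = −14891/729, so t(2) = (−19/18) − (6985/104976)/(−14891/729) = −752149/714768.

t(1) = −19/18, t(2) = −752149/714768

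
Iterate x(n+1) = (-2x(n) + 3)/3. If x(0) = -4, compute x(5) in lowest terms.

x(1) = (-2·(-4) + 3)/3 = 11/3.
x(2) = (-2·(11/3) + 3)/3 = -13/9.
x(3) = (-2·(-13/9) + 3)/3 = 53/27.
x(4) = (-2·(53/27) + 3)/3 = -25/81.
x(5) = (-2·(-25/81) + 3)/3 = 293/243.

293/243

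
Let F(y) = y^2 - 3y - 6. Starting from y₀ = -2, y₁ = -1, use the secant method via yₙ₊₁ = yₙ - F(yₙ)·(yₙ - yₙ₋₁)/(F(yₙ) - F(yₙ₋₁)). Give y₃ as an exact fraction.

F(-2) = 4, F(-1) = -2. y₂ = (-1) - (-2)·((-1) - (-2))/((-2) - 4) = -4/3.
F(-1) = -2, F(-4/3) = -2/9. y₃ = (-4/3) - (-2/9)·((-4/3) - (-1))/((-2/9) - (-2)) = -11/8.

-11/8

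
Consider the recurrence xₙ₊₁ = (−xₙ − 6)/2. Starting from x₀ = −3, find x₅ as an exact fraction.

x₁ = (−(−3) − 6)/2 = −3/2.
x₂ = (−(−3/2) − 6)/2 = −9/4.
x₃ = (−(−9/4) − 6)/2 = −15/8.
x₄ = (−(−15/8) − 6)/2 = −33/16.
x₅ = (−(−33/16) − 6)/2 = −63/32.

−63/32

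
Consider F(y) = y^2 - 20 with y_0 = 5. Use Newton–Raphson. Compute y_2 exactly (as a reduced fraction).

F'(y) = 2y.
F(5) = 5, F'(5) = 10, so y_1 = 5 - 5/10 = 9/2.
F(9/2) = 1/4, F'(9/2) = 9, so y_2 = (9/2) - (1/4)/9 = 161/36.

161/36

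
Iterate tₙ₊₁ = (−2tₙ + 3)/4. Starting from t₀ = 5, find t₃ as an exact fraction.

−1/16

t₁ = (−2·5 + 3)/4 = −7/4.
t₂ = (−2·(−7/4) + 3)/4 = 13/8.
t₃ = (−2·(13/8) + 3)/4 = −1/16.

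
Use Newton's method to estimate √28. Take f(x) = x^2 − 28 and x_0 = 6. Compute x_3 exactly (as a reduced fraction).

32257/6096

f'(x) = 2x.
f(6) = 8, f'(6) = 12, so x_1 = 6 − 8/12 = 16/3.
f(16/3) = 4/9, f'(16/3) = 32/3, so x_2 = (16/3) − (4/9)/(32/3) = 127/24.
f(127/24) = 1/576, f'(127/24) = 127/12, so x_3 = (127/24) − (1/576)/(127/12) = 32257/6096.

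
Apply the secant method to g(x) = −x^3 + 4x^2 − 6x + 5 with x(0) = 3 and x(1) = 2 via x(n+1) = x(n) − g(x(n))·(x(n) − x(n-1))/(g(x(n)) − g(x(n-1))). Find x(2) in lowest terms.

11/5

g(3) = −4, g(2) = 1. x(2) = 2 − 1·(2 − 3)/(1 − (−4)) = 11/5.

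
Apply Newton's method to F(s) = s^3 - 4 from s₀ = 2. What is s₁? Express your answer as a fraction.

F'(s) = 3s^2.
F(2) = 4, F'(2) = 12, so s₁ = 2 - 4/12 = 5/3.

5/3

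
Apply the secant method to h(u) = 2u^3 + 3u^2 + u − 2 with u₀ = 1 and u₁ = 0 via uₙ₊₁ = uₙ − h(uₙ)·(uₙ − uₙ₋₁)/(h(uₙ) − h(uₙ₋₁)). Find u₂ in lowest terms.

1/3

h(1) = 4, h(0) = −2. u₂ = 0 − (−2)·(0 − 1)/((−2) − 4) = 1/3.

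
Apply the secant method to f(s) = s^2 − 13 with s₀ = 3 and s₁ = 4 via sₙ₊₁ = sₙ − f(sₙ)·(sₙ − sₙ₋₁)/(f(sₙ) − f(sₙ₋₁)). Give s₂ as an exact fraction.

f(3) = −4, f(4) = 3. s₂ = 4 − 3·(4 − 3)/(3 − (−4)) = 25/7.

25/7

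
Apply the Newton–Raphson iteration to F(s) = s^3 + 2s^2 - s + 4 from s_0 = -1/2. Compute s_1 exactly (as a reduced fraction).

F'(s) = 3s^2 + 4s - 1.
F(-1/2) = 39/8, F'(-1/2) = -9/4, so s_1 = (-1/2) - (39/8)/(-9/4) = 5/3.

5/3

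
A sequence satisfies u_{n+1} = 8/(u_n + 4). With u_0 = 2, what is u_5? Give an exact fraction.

60/41

u_1 = 8/(2 + 4) = 4/3.
u_2 = 8/(4/3 + 4) = 3/2.
u_3 = 8/(3/2 + 4) = 16/11.
u_4 = 8/(16/11 + 4) = 22/15.
u_5 = 8/(22/15 + 4) = 60/41.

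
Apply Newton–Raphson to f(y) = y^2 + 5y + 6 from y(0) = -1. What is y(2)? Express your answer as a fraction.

-29/15

f'(y) = 2y + 5.
f(-1) = 2, f'(-1) = 3, so y(1) = (-1) - 2/3 = -5/3.
f(-5/3) = 4/9, f'(-5/3) = 5/3, so y(2) = (-5/3) - (4/9)/(5/3) = -29/15.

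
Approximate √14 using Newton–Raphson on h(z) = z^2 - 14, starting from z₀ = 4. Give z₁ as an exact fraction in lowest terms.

h'(z) = 2z.
h(4) = 2, h'(4) = 8, so z₁ = 4 - 2/8 = 15/4.

15/4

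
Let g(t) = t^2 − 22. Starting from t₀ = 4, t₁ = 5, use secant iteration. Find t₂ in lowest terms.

g(4) = −6, g(5) = 3. t₂ = 5 − 3·(5 − 4)/(3 − (−6)) = 14/3.

14/3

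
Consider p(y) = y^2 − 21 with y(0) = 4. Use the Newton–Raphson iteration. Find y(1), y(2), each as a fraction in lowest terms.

p'(y) = 2y.
p(4) = −5, p'(4) = 8, so y(1) = 4 − (−5)/8 = 37/8.
p(37/8) = 25/64, p'(37/8) = 37/4, so y(2) = (37/8) − (25/64)/(37/4) = 2713/592.

y(1) = 37/8, y(2) = 2713/592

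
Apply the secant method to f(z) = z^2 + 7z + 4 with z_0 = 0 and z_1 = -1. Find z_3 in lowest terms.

f(0) = 4, f(-1) = -2. z_2 = (-1) - (-2)·((-1) - 0)/((-2) - 4) = -2/3.
f(-1) = -2, f(-2/3) = -2/9. z_3 = (-2/3) - (-2/9)·((-2/3) - (-1))/((-2/9) - (-2)) = -5/8.

-5/8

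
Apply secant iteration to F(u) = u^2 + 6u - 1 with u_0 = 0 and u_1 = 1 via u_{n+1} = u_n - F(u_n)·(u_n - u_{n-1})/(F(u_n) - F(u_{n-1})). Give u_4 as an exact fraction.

F(0) = -1, F(1) = 6. u_2 = 1 - 6·(1 - 0)/(6 - (-1)) = 1/7.
F(1) = 6, F(1/7) = -6/49. u_3 = (1/7) - (-6/49)·((1/7) - 1)/((-6/49) - 6) = 4/25.
F(1/7) = -6/49, F(4/25) = -9/625. u_4 = (4/25) - (-9/625)·((4/25) - (1/7))/((-9/625) - (-6/49)) = 179/1103.

179/1103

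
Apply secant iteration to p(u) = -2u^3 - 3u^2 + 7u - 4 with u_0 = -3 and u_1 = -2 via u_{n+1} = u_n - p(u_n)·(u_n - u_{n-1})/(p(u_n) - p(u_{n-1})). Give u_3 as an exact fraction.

p(-3) = 2, p(-2) = -14. u_2 = (-2) - (-14)·((-2) - (-3))/((-14) - 2) = -23/8.
p(-2) = -14, p(-23/8) = -357/256. u_3 = (-23/8) - (-357/256)·((-23/8) - (-2))/((-357/256) - (-14)) = -1370/461.

-1370/461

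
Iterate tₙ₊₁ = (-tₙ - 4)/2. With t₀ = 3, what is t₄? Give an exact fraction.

-17/16

t₁ = (-3 - 4)/2 = -7/2.
t₂ = (-(-7/2) - 4)/2 = -1/4.
t₃ = (-(-1/4) - 4)/2 = -15/8.
t₄ = (-(-15/8) - 4)/2 = -17/16.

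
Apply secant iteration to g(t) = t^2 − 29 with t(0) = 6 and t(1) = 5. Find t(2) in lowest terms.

59/11

g(6) = 7, g(5) = −4. t(2) = 5 − (−4)·(5 − 6)/((−4) − 7) = 59/11.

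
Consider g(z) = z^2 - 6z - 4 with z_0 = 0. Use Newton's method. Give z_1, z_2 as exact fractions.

g'(z) = 2z - 6.
g(0) = -4, g'(0) = -6, so z_1 = 0 - (-4)/(-6) = -2/3.
g(-2/3) = 4/9, g'(-2/3) = -22/3, so z_2 = (-2/3) - (4/9)/(-22/3) = -20/33.

z_1 = -2/3, z_2 = -20/33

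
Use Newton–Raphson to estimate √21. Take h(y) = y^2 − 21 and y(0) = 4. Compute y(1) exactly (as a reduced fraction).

37/8

h'(y) = 2y.
h(4) = −5, h'(4) = 8, so y(1) = 4 − (−5)/8 = 37/8.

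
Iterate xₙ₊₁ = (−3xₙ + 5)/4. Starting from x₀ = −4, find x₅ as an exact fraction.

1877/1024

x₁ = (−3·(−4) + 5)/4 = 17/4.
x₂ = (−3·(17/4) + 5)/4 = −31/16.
x₃ = (−3·(−31/16) + 5)/4 = 173/64.
x₄ = (−3·(173/64) + 5)/4 = −199/256.
x₅ = (−3·(−199/256) + 5)/4 = 1877/1024.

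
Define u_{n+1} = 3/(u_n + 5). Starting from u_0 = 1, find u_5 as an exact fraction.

1014/1873

u_1 = 3/(1 + 5) = 1/2.
u_2 = 3/(1/2 + 5) = 6/11.
u_3 = 3/(6/11 + 5) = 33/61.
u_4 = 3/(33/61 + 5) = 183/338.
u_5 = 3/(183/338 + 5) = 1014/1873.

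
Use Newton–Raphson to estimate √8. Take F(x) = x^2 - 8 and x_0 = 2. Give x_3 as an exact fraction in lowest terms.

F'(x) = 2x.
F(2) = -4, F'(2) = 4, so x_1 = 2 - (-4)/4 = 3.
F(3) = 1, F'(3) = 6, so x_2 = 3 - 1/6 = 17/6.
F(17/6) = 1/36, F'(17/6) = 17/3, so x_3 = (17/6) - (1/36)/(17/3) = 577/204.

577/204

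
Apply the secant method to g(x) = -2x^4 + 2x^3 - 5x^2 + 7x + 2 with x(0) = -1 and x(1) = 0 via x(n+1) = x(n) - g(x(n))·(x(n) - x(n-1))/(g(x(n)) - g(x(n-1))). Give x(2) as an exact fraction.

-1/8

g(-1) = -14, g(0) = 2. x(2) = 0 - 2·(0 - (-1))/(2 - (-14)) = -1/8.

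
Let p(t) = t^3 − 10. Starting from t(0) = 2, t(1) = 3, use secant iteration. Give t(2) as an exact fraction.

p(2) = −2, p(3) = 17. t(2) = 3 − 17·(3 − 2)/(17 − (−2)) = 40/19.

40/19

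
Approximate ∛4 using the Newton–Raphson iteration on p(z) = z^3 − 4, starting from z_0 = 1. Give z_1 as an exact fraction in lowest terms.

p'(z) = 3z^2.
p(1) = −3, p'(1) = 3, so z_1 = 1 − (−3)/3 = 2.

2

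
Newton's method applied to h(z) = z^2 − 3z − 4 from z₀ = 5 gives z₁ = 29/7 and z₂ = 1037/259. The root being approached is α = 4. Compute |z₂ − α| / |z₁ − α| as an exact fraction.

z₁ − α = 29/7 − 4 = 1/7, so |z₁ − α| = 1/7.
z₂ − α = 1037/259 − 4 = 1/259, so |z₂ − α| = 1/259.
Ratio = (1/259) / (1/7) = 1/37.

1/37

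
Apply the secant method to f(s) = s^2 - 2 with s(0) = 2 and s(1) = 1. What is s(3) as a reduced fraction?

10/7

f(2) = 2, f(1) = -1. s(2) = 1 - (-1)·(1 - 2)/((-1) - 2) = 4/3.
f(1) = -1, f(4/3) = -2/9. s(3) = (4/3) - (-2/9)·((4/3) - 1)/((-2/9) - (-1)) = 10/7.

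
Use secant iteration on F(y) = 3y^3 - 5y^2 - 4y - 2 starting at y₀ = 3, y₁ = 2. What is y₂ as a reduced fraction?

31/14

F(3) = 22, F(2) = -6. y₂ = 2 - (-6)·(2 - 3)/((-6) - 22) = 31/14.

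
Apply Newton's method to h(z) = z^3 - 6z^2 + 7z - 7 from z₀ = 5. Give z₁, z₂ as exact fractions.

h'(z) = 3z^2 - 12z + 7.
h(5) = 3, h'(5) = 22, so z₁ = 5 - 3/22 = 107/22.
h(107/22) = 1755/10648, h'(107/22) = 9487/484, so z₂ = (107/22) - (1755/10648)/(9487/484) = 506677/104357.

z₁ = 107/22, z₂ = 506677/104357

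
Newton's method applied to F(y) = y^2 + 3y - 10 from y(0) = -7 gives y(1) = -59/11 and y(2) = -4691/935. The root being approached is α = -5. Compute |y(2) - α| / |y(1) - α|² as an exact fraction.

y(1) - α = -59/11 - (-5) = -59/11 + 5 = -4/11, so |y(1) - α| = 4/11.
y(2) - α = -4691/935 - (-5) = -4691/935 + 5 = -16/935, so |y(2) - α| = 16/935.
|y(1) - α|² = 16/121.
Ratio = (16/935) / (16/121) = 11/85.

11/85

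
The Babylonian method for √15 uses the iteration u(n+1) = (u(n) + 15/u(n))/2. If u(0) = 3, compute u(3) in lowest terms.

u(1) = (3 + 15/3)/2 = 4.
u(2) = (4 + 15/4)/2 = 31/8.
u(3) = (31/8 + 15/(31/8))/2 = 1921/496.

1921/496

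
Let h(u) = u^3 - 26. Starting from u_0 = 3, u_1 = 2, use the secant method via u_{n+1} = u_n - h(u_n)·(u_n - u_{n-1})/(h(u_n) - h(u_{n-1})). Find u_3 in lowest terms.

3319/1118

h(3) = 1, h(2) = -18. u_2 = 2 - (-18)·(2 - 3)/((-18) - 1) = 56/19.
h(2) = -18, h(56/19) = -2718/6859. u_3 = (56/19) - (-2718/6859)·((56/19) - 2)/((-2718/6859) - (-18)) = 3319/1118.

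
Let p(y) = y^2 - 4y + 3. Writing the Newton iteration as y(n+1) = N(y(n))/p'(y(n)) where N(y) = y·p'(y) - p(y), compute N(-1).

p'(y) = 2y - 4.
N(y) = y·p'(y) - p(y) = y·(2y - 4) - (y^2 - 4y + 3) = y^2 - 3.
N(-1) = -2.

-2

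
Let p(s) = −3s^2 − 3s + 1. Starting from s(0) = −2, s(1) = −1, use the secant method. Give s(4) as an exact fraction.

p(−2) = −5, p(−1) = 1. s(2) = (−1) − 1·((−1) − (−2))/(1 − (−5)) = −7/6.
p(−1) = 1, p(−7/6) = 5/12. s(3) = (−7/6) − (5/12)·((−7/6) − (−1))/((5/12) − 1) = −9/7.
p(−7/6) = 5/12, p(−9/7) = −5/49. s(4) = (−9/7) − (−5/49)·((−9/7) − (−7/6))/((−5/49) − (5/12)) = −77/61.

−77/61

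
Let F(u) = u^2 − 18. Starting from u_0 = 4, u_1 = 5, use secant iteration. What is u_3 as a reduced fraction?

F(4) = −2, F(5) = 7. u_2 = 5 − 7·(5 − 4)/(7 − (−2)) = 38/9.
F(5) = 7, F(38/9) = −14/81. u_3 = (38/9) − (−14/81)·((38/9) − 5)/((−14/81) − 7) = 352/83.

352/83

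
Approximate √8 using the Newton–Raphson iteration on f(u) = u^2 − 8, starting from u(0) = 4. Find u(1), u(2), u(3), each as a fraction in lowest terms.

u(1) = 3, u(2) = 17/6, u(3) = 577/204

f'(u) = 2u.
f(4) = 8, f'(4) = 8, so u(1) = 4 − 8/8 = 3.
f(3) = 1, f'(3) = 6, so u(2) = 3 − 1/6 = 17/6.
f(17/6) = 1/36, f'(17/6) = 17/3, so u(3) = (17/6) − (1/36)/(17/3) = 577/204.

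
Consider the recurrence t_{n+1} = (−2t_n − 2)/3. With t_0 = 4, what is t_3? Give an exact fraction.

t_1 = (−2·4 − 2)/3 = −10/3.
t_2 = (−2·(−10/3) − 2)/3 = 14/9.
t_3 = (−2·(14/9) − 2)/3 = −46/27.

−46/27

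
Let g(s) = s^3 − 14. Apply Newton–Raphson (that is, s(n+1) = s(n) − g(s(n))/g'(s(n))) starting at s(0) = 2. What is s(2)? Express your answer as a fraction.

g'(s) = 3s^2.
g(2) = −6, g'(2) = 12, so s(1) = 2 − (−6)/12 = 5/2.
g(5/2) = 13/8, g'(5/2) = 75/4, so s(2) = (5/2) − (13/8)/(75/4) = 181/75.

181/75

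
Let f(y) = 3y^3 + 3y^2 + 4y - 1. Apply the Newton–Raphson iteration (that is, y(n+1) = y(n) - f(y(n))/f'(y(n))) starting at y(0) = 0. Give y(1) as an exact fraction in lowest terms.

f'(y) = 9y^2 + 6y + 4.
f(0) = -1, f'(0) = 4, so y(1) = 0 - (-1)/4 = 1/4.

1/4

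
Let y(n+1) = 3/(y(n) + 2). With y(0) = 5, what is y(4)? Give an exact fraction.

y(1) = 3/(5 + 2) = 3/7.
y(2) = 3/(3/7 + 2) = 21/17.
y(3) = 3/(21/17 + 2) = 51/55.
y(4) = 3/(51/55 + 2) = 165/161.

165/161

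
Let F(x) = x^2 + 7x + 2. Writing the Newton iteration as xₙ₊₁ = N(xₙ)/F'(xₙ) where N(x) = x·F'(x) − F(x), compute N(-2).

2

F'(x) = 2x + 7.
N(x) = x·F'(x) − F(x) = x·(2x + 7) − (x^2 + 7x + 2) = x^2 − 2.
N(-2) = 2.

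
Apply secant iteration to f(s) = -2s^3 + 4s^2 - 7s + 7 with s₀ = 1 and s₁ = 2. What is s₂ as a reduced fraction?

11/9

f(1) = 2, f(2) = -7. s₂ = 2 - (-7)·(2 - 1)/((-7) - 2) = 11/9.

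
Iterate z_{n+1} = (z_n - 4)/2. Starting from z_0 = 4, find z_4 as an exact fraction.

z_1 = (4 - 4)/2 = 0.
z_2 = (0 - 4)/2 = -2.
z_3 = ((-2) - 4)/2 = -3.
z_4 = ((-3) - 4)/2 = -7/2.

-7/2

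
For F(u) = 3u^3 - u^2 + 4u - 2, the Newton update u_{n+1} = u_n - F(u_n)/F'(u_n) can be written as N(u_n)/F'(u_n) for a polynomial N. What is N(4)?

F'(u) = 9u^2 - 2u + 4.
N(u) = u·F'(u) - F(u) = u·(9u^2 - 2u + 4) - (3u^3 - u^2 + 4u - 2) = 6u^3 - u^2 + 2.
N(4) = 370.

370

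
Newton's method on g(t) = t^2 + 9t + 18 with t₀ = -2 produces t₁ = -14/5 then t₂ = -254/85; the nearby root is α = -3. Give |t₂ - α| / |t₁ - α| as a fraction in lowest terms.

1/17

t₁ - α = -14/5 - (-3) = -14/5 + 3 = 1/5, so |t₁ - α| = 1/5.
t₂ - α = -254/85 - (-3) = -254/85 + 3 = 1/85, so |t₂ - α| = 1/85.
Ratio = (1/85) / (1/5) = 1/17.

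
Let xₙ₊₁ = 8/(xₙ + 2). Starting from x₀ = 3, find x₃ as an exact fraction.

36/19

x₁ = 8/(3 + 2) = 8/5.
x₂ = 8/(8/5 + 2) = 20/9.
x₃ = 8/(20/9 + 2) = 36/19.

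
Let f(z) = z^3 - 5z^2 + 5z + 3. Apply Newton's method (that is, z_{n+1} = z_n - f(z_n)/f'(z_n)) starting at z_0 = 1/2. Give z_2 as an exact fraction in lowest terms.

f'(z) = 3z^2 - 10z + 5.
f(1/2) = 35/8, f'(1/2) = 3/4, so z_1 = (1/2) - (35/8)/(3/4) = -16/3.
f(-16/3) = -8575/27, f'(-16/3) = 431/3, so z_2 = (-16/3) - (-8575/27)/(431/3) = -12113/3879.

-12113/3879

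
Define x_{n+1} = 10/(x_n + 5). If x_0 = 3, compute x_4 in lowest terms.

66/43

x_1 = 10/(3 + 5) = 5/4.
x_2 = 10/(5/4 + 5) = 8/5.
x_3 = 10/(8/5 + 5) = 50/33.
x_4 = 10/(50/33 + 5) = 66/43.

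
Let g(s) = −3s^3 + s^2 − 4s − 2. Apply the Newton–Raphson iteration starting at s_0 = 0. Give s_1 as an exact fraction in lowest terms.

−1/2

g'(s) = −9s^2 + 2s − 4.
g(0) = −2, g'(0) = −4, so s_1 = 0 − (−2)/(−4) = −1/2.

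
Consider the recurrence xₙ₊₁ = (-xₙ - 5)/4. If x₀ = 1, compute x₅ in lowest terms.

x₁ = (-1 - 5)/4 = -3/2.
x₂ = (-(-3/2) - 5)/4 = -7/8.
x₃ = (-(-7/8) - 5)/4 = -33/32.
x₄ = (-(-33/32) - 5)/4 = -127/128.
x₅ = (-(-127/128) - 5)/4 = -513/512.

-513/512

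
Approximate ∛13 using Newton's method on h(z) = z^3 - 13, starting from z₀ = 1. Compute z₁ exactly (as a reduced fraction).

h'(z) = 3z^2.
h(1) = -12, h'(1) = 3, so z₁ = 1 - (-12)/3 = 5.

5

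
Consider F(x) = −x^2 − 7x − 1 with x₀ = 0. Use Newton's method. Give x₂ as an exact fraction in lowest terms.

F'(x) = −2x − 7.
F(0) = −1, F'(0) = −7, so x₁ = 0 − (−1)/(−7) = −1/7.
F(−1/7) = −1/49, F'(−1/7) = −47/7, so x₂ = (−1/7) − (−1/49)/(−47/7) = −48/329.

−48/329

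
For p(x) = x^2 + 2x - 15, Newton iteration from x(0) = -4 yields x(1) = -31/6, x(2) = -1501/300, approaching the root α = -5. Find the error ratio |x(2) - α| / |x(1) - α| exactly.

1/50

x(1) - α = -31/6 - (-5) = -31/6 + 5 = -1/6, so |x(1) - α| = 1/6.
x(2) - α = -1501/300 - (-5) = -1501/300 + 5 = -1/300, so |x(2) - α| = 1/300.
Ratio = (1/300) / (1/6) = 1/50.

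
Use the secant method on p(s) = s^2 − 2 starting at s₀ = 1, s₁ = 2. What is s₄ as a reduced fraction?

p(1) = −1, p(2) = 2. s₂ = 2 − 2·(2 − 1)/(2 − (−1)) = 4/3.
p(2) = 2, p(4/3) = −2/9. s₃ = (4/3) − (−2/9)·((4/3) − 2)/((−2/9) − 2) = 7/5.
p(4/3) = −2/9, p(7/5) = −1/25. s₄ = (7/5) − (−1/25)·((7/5) − (4/3))/((−1/25) − (−2/9)) = 58/41.

58/41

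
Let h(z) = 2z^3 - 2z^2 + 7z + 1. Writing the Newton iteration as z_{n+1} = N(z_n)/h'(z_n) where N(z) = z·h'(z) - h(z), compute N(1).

h'(z) = 6z^2 - 4z + 7.
N(z) = z·h'(z) - h(z) = z·(6z^2 - 4z + 7) - (2z^3 - 2z^2 + 7z + 1) = 4z^3 - 2z^2 - 1.
N(1) = 1.

1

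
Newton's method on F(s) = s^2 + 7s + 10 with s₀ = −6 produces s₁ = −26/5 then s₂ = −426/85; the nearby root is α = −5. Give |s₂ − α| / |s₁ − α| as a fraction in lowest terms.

s₁ − α = −26/5 − (−5) = −26/5 + 5 = −1/5, so |s₁ − α| = 1/5.
s₂ − α = −426/85 − (−5) = −426/85 + 5 = −1/85, so |s₂ − α| = 1/85.
Ratio = (1/85) / (1/5) = 1/17.

1/17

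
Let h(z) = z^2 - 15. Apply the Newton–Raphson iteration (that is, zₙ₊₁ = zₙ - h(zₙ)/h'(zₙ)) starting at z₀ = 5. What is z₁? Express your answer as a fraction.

h'(z) = 2z.
h(5) = 10, h'(5) = 10, so z₁ = 5 - 10/10 = 4.

4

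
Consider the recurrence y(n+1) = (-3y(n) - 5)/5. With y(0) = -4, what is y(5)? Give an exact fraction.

-1133/3125

y(1) = (-3·(-4) - 5)/5 = 7/5.
y(2) = (-3·(7/5) - 5)/5 = -46/25.
y(3) = (-3·(-46/25) - 5)/5 = 13/125.
y(4) = (-3·(13/125) - 5)/5 = -664/625.
y(5) = (-3·(-664/625) - 5)/5 = -1133/3125.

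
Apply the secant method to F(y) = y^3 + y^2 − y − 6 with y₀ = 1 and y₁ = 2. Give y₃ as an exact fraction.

F(1) = −5, F(2) = 4. y₂ = 2 − 4·(2 − 1)/(4 − (−5)) = 14/9.
F(2) = 4, F(14/9) = −1000/729. y₃ = (14/9) − (−1000/729)·((14/9) − 2)/((−1000/729) − 4) = 1634/979.

1634/979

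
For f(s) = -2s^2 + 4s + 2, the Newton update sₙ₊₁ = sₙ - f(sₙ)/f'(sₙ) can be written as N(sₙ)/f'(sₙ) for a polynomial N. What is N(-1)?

f'(s) = -4s + 4.
N(s) = s·f'(s) - f(s) = s·(-4s + 4) - (-2s^2 + 4s + 2) = -2s^2 - 2.
N(-1) = -4.

-4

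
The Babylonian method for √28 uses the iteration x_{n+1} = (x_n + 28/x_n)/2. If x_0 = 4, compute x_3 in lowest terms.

108497/20504

x_1 = (4 + 28/4)/2 = 11/2.
x_2 = (11/2 + 28/(11/2))/2 = 233/44.
x_3 = (233/44 + 28/(233/44))/2 = 108497/20504.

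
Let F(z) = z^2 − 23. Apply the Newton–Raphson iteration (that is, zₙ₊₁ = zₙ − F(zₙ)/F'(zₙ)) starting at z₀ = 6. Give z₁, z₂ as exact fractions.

z₁ = 59/12, z₂ = 6793/1416

F'(z) = 2z.
F(6) = 13, F'(6) = 12, so z₁ = 6 − 13/12 = 59/12.
F(59/12) = 169/144, F'(59/12) = 59/6, so z₂ = (59/12) − (169/144)/(59/6) = 6793/1416.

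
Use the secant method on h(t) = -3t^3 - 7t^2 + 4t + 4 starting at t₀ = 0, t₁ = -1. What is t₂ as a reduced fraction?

h(0) = 4, h(-1) = -4. t₂ = (-1) - (-4)·((-1) - 0)/((-4) - 4) = -1/2.

-1/2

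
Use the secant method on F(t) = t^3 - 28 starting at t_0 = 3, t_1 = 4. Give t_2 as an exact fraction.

112/37

F(3) = -1, F(4) = 36. t_2 = 4 - 36·(4 - 3)/(36 - (-1)) = 112/37.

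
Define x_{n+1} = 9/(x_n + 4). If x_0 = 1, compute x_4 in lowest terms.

x_1 = 9/(1 + 4) = 9/5.
x_2 = 9/(9/5 + 4) = 45/29.
x_3 = 9/(45/29 + 4) = 261/161.
x_4 = 9/(261/161 + 4) = 1449/905.

1449/905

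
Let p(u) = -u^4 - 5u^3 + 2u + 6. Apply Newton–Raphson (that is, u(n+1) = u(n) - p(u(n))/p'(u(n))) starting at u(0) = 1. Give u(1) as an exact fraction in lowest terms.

19/17

p'(u) = -4u^3 - 15u^2 + 2.
p(1) = 2, p'(1) = -17, so u(1) = 1 - 2/(-17) = 19/17.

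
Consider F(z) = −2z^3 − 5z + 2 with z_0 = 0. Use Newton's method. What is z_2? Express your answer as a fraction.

282/745

F'(z) = −6z^2 − 5.
F(0) = 2, F'(0) = −5, so z_1 = 0 − 2/(−5) = 2/5.
F(2/5) = −16/125, F'(2/5) = −149/25, so z_2 = (2/5) − (−16/125)/(−149/25) = 282/745.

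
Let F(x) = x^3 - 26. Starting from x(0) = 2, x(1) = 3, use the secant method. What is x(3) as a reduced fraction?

F(2) = -18, F(3) = 1. x(2) = 3 - 1·(3 - 2)/(1 - (-18)) = 56/19.
F(3) = 1, F(56/19) = -2718/6859. x(3) = (56/19) - (-2718/6859)·((56/19) - 3)/((-2718/6859) - 1) = 28370/9577.

28370/9577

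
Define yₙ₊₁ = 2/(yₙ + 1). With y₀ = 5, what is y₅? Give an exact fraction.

y₁ = 2/(5 + 1) = 1/3.
y₂ = 2/(1/3 + 1) = 3/2.
y₃ = 2/(3/2 + 1) = 4/5.
y₄ = 2/(4/5 + 1) = 10/9.
y₅ = 2/(10/9 + 1) = 18/19.

18/19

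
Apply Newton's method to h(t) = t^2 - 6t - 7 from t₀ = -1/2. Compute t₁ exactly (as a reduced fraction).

-29/28

h'(t) = 2t - 6.
h(-1/2) = -15/4, h'(-1/2) = -7, so t₁ = (-1/2) - (-15/4)/(-7) = -29/28.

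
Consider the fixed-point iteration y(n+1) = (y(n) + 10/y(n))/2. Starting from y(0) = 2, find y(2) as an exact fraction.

y(1) = (2 + 10/2)/2 = 7/2.
y(2) = (7/2 + 10/(7/2))/2 = 89/28.

89/28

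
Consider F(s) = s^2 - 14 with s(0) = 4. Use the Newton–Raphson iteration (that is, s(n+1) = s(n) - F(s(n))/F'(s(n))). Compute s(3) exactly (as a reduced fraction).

403201/107760

F'(s) = 2s.
F(4) = 2, F'(4) = 8, so s(1) = 4 - 2/8 = 15/4.
F(15/4) = 1/16, F'(15/4) = 15/2, so s(2) = (15/4) - (1/16)/(15/2) = 449/120.
F(449/120) = 1/14400, F'(449/120) = 449/60, so s(3) = (449/120) - (1/14400)/(449/60) = 403201/107760.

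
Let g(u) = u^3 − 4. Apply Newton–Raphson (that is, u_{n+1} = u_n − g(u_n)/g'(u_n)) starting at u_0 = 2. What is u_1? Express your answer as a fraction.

g'(u) = 3u^2.
g(2) = 4, g'(2) = 12, so u_1 = 2 − 4/12 = 5/3.

5/3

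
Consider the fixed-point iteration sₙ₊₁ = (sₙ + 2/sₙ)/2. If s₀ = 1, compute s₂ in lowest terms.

s₁ = (1 + 2/1)/2 = 3/2.
s₂ = (3/2 + 2/(3/2))/2 = 17/12.

17/12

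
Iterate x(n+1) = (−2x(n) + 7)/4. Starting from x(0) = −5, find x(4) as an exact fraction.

x(1) = (−2·(−5) + 7)/4 = 17/4.
x(2) = (−2·(17/4) + 7)/4 = −3/8.
x(3) = (−2·(−3/8) + 7)/4 = 31/16.
x(4) = (−2·(31/16) + 7)/4 = 25/32.

25/32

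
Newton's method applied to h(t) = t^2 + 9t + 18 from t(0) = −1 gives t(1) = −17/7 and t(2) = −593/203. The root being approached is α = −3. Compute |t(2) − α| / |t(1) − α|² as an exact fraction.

t(1) − α = −17/7 − (−3) = −17/7 + 3 = 4/7, so |t(1) − α| = 4/7.
t(2) − α = −593/203 − (−3) = −593/203 + 3 = 16/203, so |t(2) − α| = 16/203.
|t(1) − α|² = 16/49.
Ratio = (16/203) / (16/49) = 7/29.

7/29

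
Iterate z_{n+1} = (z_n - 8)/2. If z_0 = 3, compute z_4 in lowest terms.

-117/16

z_1 = (3 - 8)/2 = -5/2.
z_2 = ((-5/2) - 8)/2 = -21/4.
z_3 = ((-21/4) - 8)/2 = -53/8.
z_4 = ((-53/8) - 8)/2 = -117/16.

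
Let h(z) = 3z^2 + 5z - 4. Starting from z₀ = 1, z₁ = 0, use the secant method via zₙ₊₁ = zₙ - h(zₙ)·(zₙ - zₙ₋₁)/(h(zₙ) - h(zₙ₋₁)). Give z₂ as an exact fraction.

1/2

h(1) = 4, h(0) = -4. z₂ = 0 - (-4)·(0 - 1)/((-4) - 4) = 1/2.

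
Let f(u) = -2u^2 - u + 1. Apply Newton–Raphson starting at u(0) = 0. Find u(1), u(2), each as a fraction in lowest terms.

f'(u) = -4u - 1.
f(0) = 1, f'(0) = -1, so u(1) = 0 - 1/(-1) = 1.
f(1) = -2, f'(1) = -5, so u(2) = 1 - (-2)/(-5) = 3/5.

u(1) = 1, u(2) = 3/5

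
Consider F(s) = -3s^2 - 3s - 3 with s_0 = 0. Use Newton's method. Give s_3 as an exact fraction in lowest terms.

-1

F'(s) = -6s - 3.
F(0) = -3, F'(0) = -3, so s_1 = 0 - (-3)/(-3) = -1.
F(-1) = -3, F'(-1) = 3, so s_2 = (-1) - (-3)/3 = 0.
F(0) = -3, F'(0) = -3, so s_3 = 0 - (-3)/(-3) = -1.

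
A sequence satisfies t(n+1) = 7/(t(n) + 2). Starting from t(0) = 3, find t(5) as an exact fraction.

1799/997

t(1) = 7/(3 + 2) = 7/5.
t(2) = 7/(7/5 + 2) = 35/17.
t(3) = 7/(35/17 + 2) = 119/69.
t(4) = 7/(119/69 + 2) = 483/257.
t(5) = 7/(483/257 + 2) = 1799/997.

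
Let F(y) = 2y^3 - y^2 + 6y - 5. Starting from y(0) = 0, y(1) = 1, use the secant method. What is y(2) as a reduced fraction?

F(0) = -5, F(1) = 2. y(2) = 1 - 2·(1 - 0)/(2 - (-5)) = 5/7.

5/7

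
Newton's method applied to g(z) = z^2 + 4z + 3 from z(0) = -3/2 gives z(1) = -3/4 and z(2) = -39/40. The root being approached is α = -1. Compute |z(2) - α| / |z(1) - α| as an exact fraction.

z(1) - α = -3/4 - (-1) = -3/4 + 1 = 1/4, so |z(1) - α| = 1/4.
z(2) - α = -39/40 - (-1) = -39/40 + 1 = 1/40, so |z(2) - α| = 1/40.
Ratio = (1/40) / (1/4) = 1/10.

1/10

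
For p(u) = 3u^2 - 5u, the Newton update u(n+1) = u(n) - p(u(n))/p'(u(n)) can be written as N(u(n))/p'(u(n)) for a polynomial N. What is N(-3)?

27

p'(u) = 6u - 5.
N(u) = u·p'(u) - p(u) = u·(6u - 5) - (3u^2 - 5u) = 3u^2.
N(-3) = 27.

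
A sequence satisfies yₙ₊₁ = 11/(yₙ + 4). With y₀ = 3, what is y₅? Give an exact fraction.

y₁ = 11/(3 + 4) = 11/7.
y₂ = 11/(11/7 + 4) = 77/39.
y₃ = 11/(77/39 + 4) = 429/233.
y₄ = 11/(429/233 + 4) = 2563/1361.
y₅ = 11/(2563/1361 + 4) = 14971/8007.

14971/8007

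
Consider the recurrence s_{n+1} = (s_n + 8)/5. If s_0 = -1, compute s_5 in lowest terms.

6247/3125

s_1 = ((-1) + 8)/5 = 7/5.
s_2 = ((7/5) + 8)/5 = 47/25.
s_3 = ((47/25) + 8)/5 = 247/125.
s_4 = ((247/125) + 8)/5 = 1247/625.
s_5 = ((1247/625) + 8)/5 = 6247/3125.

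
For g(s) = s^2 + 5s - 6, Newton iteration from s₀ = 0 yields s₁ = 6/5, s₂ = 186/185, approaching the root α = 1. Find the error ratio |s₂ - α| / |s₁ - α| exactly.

s₁ - α = 6/5 - 1 = 1/5, so |s₁ - α| = 1/5.
s₂ - α = 186/185 - 1 = 1/185, so |s₂ - α| = 1/185.
Ratio = (1/185) / (1/5) = 1/37.

1/37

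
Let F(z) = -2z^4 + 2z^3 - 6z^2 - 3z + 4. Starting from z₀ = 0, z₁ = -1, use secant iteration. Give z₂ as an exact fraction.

F(0) = 4, F(-1) = -3. z₂ = (-1) - (-3)·((-1) - 0)/((-3) - 4) = -4/7.

-4/7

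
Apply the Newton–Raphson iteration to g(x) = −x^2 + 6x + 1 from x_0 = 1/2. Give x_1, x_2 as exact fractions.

x_1 = −1/4, x_2 = −17/104

g'(x) = −2x + 6.
g(1/2) = 15/4, g'(1/2) = 5, so x_1 = (1/2) − (15/4)/5 = −1/4.
g(−1/4) = −9/16, g'(−1/4) = 13/2, so x_2 = (−1/4) − (−9/16)/(13/2) = −17/104.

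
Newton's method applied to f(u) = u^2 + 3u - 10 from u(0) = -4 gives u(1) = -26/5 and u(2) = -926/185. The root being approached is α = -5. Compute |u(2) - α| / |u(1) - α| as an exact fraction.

1/37

u(1) - α = -26/5 - (-5) = -26/5 + 5 = -1/5, so |u(1) - α| = 1/5.
u(2) - α = -926/185 - (-5) = -926/185 + 5 = -1/185, so |u(2) - α| = 1/185.
Ratio = (1/185) / (1/5) = 1/37.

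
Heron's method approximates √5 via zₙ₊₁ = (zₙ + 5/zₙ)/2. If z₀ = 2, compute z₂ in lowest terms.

z₁ = (2 + 5/2)/2 = 9/4.
z₂ = (9/4 + 5/(9/4))/2 = 161/72.

161/72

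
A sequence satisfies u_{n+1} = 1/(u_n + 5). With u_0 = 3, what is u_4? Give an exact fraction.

u_1 = 1/(3 + 5) = 1/8.
u_2 = 1/(1/8 + 5) = 8/41.
u_3 = 1/(8/41 + 5) = 41/213.
u_4 = 1/(41/213 + 5) = 213/1106.

213/1106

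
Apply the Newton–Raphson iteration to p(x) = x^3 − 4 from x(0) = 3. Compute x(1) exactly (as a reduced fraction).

58/27

p'(x) = 3x^2.
p(3) = 23, p'(3) = 27, so x(1) = 3 − 23/27 = 58/27.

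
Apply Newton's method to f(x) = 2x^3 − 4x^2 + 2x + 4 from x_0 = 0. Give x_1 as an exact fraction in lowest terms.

−2

f'(x) = 6x^2 − 8x + 2.
f(0) = 4, f'(0) = 2, so x_1 = 0 − 4/2 = −2.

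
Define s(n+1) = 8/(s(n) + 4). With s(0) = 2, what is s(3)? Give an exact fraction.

16/11

s(1) = 8/(2 + 4) = 4/3.
s(2) = 8/(4/3 + 4) = 3/2.
s(3) = 8/(3/2 + 4) = 16/11.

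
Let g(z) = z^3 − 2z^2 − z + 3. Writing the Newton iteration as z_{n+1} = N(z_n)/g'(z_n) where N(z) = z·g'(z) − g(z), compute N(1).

−3

g'(z) = 3z^2 − 4z − 1.
N(z) = z·g'(z) − g(z) = z·(3z^2 − 4z − 1) − (z^3 − 2z^2 − z + 3) = 2z^3 − 2z^2 − 3.
N(1) = −3.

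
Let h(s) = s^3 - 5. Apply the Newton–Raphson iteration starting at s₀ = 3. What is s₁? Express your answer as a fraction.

h'(s) = 3s^2.
h(3) = 22, h'(3) = 27, so s₁ = 3 - 22/27 = 59/27.

59/27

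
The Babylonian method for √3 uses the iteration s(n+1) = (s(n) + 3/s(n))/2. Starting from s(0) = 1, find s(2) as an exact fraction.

s(1) = (1 + 3/1)/2 = 2.
s(2) = (2 + 3/2)/2 = 7/4.

7/4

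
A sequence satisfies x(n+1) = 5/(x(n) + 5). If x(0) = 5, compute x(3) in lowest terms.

11/13

x(1) = 5/(5 + 5) = 1/2.
x(2) = 5/(1/2 + 5) = 10/11.
x(3) = 5/(10/11 + 5) = 11/13.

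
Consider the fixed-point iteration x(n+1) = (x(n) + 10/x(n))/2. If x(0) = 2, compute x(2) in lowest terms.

89/28

x(1) = (2 + 10/2)/2 = 7/2.
x(2) = (7/2 + 10/(7/2))/2 = 89/28.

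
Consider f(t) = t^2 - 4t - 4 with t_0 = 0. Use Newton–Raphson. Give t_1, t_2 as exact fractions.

t_1 = -1, t_2 = -5/6

f'(t) = 2t - 4.
f(0) = -4, f'(0) = -4, so t_1 = 0 - (-4)/(-4) = -1.
f(-1) = 1, f'(-1) = -6, so t_2 = (-1) - 1/(-6) = -5/6.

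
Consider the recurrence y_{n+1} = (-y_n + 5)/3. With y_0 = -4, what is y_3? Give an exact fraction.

y_1 = (-(-4) + 5)/3 = 3.
y_2 = (-3 + 5)/3 = 2/3.
y_3 = (-(2/3) + 5)/3 = 13/9.

13/9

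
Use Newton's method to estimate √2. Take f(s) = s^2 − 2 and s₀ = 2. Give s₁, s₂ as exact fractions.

f'(s) = 2s.
f(2) = 2, f'(2) = 4, so s₁ = 2 − 2/4 = 3/2.
f(3/2) = 1/4, f'(3/2) = 3, so s₂ = (3/2) − (1/4)/3 = 17/12.

s₁ = 3/2, s₂ = 17/12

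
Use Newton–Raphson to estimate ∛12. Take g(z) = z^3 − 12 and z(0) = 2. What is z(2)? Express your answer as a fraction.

g'(z) = 3z^2.
g(2) = −4, g'(2) = 12, so z(1) = 2 − (−4)/12 = 7/3.
g(7/3) = 19/27, g'(7/3) = 49/3, so z(2) = (7/3) − (19/27)/(49/3) = 1010/441.

1010/441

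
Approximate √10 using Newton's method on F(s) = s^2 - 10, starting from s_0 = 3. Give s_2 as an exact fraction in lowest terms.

721/228

F'(s) = 2s.
F(3) = -1, F'(3) = 6, so s_1 = 3 - (-1)/6 = 19/6.
F(19/6) = 1/36, F'(19/6) = 19/3, so s_2 = (19/6) - (1/36)/(19/3) = 721/228.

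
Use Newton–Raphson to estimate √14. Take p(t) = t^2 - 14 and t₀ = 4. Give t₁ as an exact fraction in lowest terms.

p'(t) = 2t.
p(4) = 2, p'(4) = 8, so t₁ = 4 - 2/8 = 15/4.

15/4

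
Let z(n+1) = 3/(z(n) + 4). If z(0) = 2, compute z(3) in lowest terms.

9/14

z(1) = 3/(2 + 4) = 1/2.
z(2) = 3/(1/2 + 4) = 2/3.
z(3) = 3/(2/3 + 4) = 9/14.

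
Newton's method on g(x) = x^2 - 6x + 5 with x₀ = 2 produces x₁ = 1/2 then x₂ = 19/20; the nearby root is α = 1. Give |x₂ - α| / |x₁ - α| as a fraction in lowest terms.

1/10

x₁ - α = 1/2 - 1 = -1/2, so |x₁ - α| = 1/2.
x₂ - α = 19/20 - 1 = -1/20, so |x₂ - α| = 1/20.
Ratio = (1/20) / (1/2) = 1/10.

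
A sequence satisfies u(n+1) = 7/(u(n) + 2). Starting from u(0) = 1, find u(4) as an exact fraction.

u(1) = 7/(1 + 2) = 7/3.
u(2) = 7/(7/3 + 2) = 21/13.
u(3) = 7/(21/13 + 2) = 91/47.
u(4) = 7/(91/47 + 2) = 329/185.

329/185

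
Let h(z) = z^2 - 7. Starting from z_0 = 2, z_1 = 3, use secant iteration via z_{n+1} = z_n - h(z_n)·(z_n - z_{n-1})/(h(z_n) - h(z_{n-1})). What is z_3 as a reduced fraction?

37/14

h(2) = -3, h(3) = 2. z_2 = 3 - 2·(3 - 2)/(2 - (-3)) = 13/5.
h(3) = 2, h(13/5) = -6/25. z_3 = (13/5) - (-6/25)·((13/5) - 3)/((-6/25) - 2) = 37/14.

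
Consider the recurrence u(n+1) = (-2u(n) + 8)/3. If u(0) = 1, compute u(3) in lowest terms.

u(1) = (-2·1 + 8)/3 = 2.
u(2) = (-2·2 + 8)/3 = 4/3.
u(3) = (-2·(4/3) + 8)/3 = 16/9.

16/9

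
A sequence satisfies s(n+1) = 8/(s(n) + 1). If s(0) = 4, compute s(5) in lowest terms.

1256/581

s(1) = 8/(4 + 1) = 8/5.
s(2) = 8/(8/5 + 1) = 40/13.
s(3) = 8/(40/13 + 1) = 104/53.
s(4) = 8/(104/53 + 1) = 424/157.
s(5) = 8/(424/157 + 1) = 1256/581.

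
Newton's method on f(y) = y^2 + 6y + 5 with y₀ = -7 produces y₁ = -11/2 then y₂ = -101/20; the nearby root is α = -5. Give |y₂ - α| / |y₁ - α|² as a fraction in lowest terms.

1/5

y₁ - α = -11/2 - (-5) = -11/2 + 5 = -1/2, so |y₁ - α| = 1/2.
y₂ - α = -101/20 - (-5) = -101/20 + 5 = -1/20, so |y₂ - α| = 1/20.
|y₁ - α|² = 1/4.
Ratio = (1/20) / (1/4) = 1/5.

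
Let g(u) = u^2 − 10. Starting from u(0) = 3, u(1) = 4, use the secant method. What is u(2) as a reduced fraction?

22/7

g(3) = −1, g(4) = 6. u(2) = 4 − 6·(4 − 3)/(6 − (−1)) = 22/7.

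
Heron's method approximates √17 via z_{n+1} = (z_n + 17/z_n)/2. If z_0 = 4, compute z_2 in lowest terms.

2177/528

z_1 = (4 + 17/4)/2 = 33/8.
z_2 = (33/8 + 17/(33/8))/2 = 2177/528.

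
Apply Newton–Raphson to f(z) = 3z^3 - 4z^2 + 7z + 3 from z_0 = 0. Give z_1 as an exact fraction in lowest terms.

-3/7

f'(z) = 9z^2 - 8z + 7.
f(0) = 3, f'(0) = 7, so z_1 = 0 - 3/7 = -3/7.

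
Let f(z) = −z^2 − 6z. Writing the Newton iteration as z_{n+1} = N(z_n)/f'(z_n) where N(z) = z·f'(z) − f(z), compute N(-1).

−1

f'(z) = −2z − 6.
N(z) = z·f'(z) − f(z) = z·(−2z − 6) − (−z^2 − 6z) = −z^2.
N(-1) = −1.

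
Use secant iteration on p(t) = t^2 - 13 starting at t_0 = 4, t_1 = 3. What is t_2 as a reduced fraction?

25/7

p(4) = 3, p(3) = -4. t_2 = 3 - (-4)·(3 - 4)/((-4) - 3) = 25/7.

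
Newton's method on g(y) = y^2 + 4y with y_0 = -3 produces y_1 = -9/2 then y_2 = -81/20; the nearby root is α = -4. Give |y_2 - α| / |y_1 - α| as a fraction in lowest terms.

y_1 - α = -9/2 - (-4) = -9/2 + 4 = -1/2, so |y_1 - α| = 1/2.
y_2 - α = -81/20 - (-4) = -81/20 + 4 = -1/20, so |y_2 - α| = 1/20.
Ratio = (1/20) / (1/2) = 1/10.

1/10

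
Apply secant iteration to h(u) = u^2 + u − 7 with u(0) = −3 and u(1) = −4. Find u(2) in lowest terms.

h(−3) = −1, h(−4) = 5. u(2) = (−4) − 5·((−4) − (−3))/(5 − (−1)) = −19/6.

−19/6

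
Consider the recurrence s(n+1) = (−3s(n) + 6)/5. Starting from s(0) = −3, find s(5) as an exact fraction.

s(1) = (−3·(−3) + 6)/5 = 3.
s(2) = (−3·3 + 6)/5 = −3/5.
s(3) = (−3·(−3/5) + 6)/5 = 39/25.
s(4) = (−3·(39/25) + 6)/5 = 33/125.
s(5) = (−3·(33/125) + 6)/5 = 651/625.

651/625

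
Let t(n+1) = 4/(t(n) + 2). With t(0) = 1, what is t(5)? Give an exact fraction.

t(1) = 4/(1 + 2) = 4/3.
t(2) = 4/(4/3 + 2) = 6/5.
t(3) = 4/(6/5 + 2) = 5/4.
t(4) = 4/(5/4 + 2) = 16/13.
t(5) = 4/(16/13 + 2) = 26/21.

26/21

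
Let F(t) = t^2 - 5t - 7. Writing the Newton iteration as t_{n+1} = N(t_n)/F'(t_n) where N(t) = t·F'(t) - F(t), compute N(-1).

F'(t) = 2t - 5.
N(t) = t·F'(t) - F(t) = t·(2t - 5) - (t^2 - 5t - 7) = t^2 + 7.
N(-1) = 8.

8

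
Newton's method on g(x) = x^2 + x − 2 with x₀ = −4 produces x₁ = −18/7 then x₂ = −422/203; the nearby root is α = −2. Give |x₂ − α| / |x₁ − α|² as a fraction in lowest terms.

x₁ − α = −18/7 − (−2) = −18/7 + 2 = −4/7, so |x₁ − α| = 4/7.
x₂ − α = −422/203 − (−2) = −422/203 + 2 = −16/203, so |x₂ − α| = 16/203.
|x₁ − α|² = 16/49.
Ratio = (16/203) / (16/49) = 7/29.

7/29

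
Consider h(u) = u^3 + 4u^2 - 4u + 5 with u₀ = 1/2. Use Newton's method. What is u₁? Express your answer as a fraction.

h'(u) = 3u^2 + 8u - 4.
h(1/2) = 33/8, h'(1/2) = 3/4, so u₁ = (1/2) - (33/8)/(3/4) = -5.

-5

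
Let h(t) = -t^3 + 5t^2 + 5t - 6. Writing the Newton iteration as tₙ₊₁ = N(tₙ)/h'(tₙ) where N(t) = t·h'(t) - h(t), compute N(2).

10

h'(t) = -3t^2 + 10t + 5.
N(t) = t·h'(t) - h(t) = t·(-3t^2 + 10t + 5) - (-t^3 + 5t^2 + 5t - 6) = -2t^3 + 5t^2 + 6.
N(2) = 10.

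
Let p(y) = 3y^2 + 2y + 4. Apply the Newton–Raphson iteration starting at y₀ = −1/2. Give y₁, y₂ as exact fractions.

p'(y) = 6y + 2.
p(−1/2) = 15/4, p'(−1/2) = −1, so y₁ = (−1/2) − (15/4)/(−1) = 13/4.
p(13/4) = 675/16, p'(13/4) = 43/2, so y₂ = (13/4) − (675/16)/(43/2) = 443/344.

y₁ = 13/4, y₂ = 443/344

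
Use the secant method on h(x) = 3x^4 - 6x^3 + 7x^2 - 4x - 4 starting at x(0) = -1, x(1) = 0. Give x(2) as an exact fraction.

-1/5

h(-1) = 16, h(0) = -4. x(2) = 0 - (-4)·(0 - (-1))/((-4) - 16) = -1/5.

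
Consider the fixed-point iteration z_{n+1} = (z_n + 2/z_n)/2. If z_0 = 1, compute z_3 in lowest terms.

577/408

z_1 = (1 + 2/1)/2 = 3/2.
z_2 = (3/2 + 2/(3/2))/2 = 17/12.
z_3 = (17/12 + 2/(17/12))/2 = 577/408.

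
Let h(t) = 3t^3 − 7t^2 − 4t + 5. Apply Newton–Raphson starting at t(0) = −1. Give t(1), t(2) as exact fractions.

h'(t) = 9t^2 − 14t − 4.
h(−1) = −1, h'(−1) = 19, so t(1) = (−1) − (−1)/19 = −18/19.
h(−18/19) = −301/6859, h'(−18/19) = 6260/361, so t(2) = (−18/19) − (−301/6859)/(6260/361) = −112379/118940.

t(1) = −18/19, t(2) = −112379/118940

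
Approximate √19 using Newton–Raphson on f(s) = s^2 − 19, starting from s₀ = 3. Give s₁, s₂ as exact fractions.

s₁ = 14/3, s₂ = 367/84

f'(s) = 2s.
f(3) = −10, f'(3) = 6, so s₁ = 3 − (−10)/6 = 14/3.
f(14/3) = 25/9, f'(14/3) = 28/3, so s₂ = (14/3) − (25/9)/(28/3) = 367/84.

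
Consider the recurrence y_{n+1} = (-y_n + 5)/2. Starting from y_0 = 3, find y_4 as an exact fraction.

7/4

y_1 = (-3 + 5)/2 = 1.
y_2 = (-1 + 5)/2 = 2.
y_3 = (-2 + 5)/2 = 3/2.
y_4 = (-(3/2) + 5)/2 = 7/4.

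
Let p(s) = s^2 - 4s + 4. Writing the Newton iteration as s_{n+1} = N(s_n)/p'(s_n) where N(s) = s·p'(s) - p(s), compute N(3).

p'(s) = 2s - 4.
N(s) = s·p'(s) - p(s) = s·(2s - 4) - (s^2 - 4s + 4) = s^2 - 4.
N(3) = 5.

5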